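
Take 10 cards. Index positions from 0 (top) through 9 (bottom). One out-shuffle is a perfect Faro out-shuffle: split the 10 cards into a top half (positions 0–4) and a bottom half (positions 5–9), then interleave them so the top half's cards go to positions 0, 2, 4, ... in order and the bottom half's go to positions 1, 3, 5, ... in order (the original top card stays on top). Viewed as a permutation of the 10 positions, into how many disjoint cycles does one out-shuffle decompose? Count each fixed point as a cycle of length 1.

4

Trace each unvisited position around until it returns:
(0) (1 2 4 8 7 5) (3 6) (9)
4 cycles in total.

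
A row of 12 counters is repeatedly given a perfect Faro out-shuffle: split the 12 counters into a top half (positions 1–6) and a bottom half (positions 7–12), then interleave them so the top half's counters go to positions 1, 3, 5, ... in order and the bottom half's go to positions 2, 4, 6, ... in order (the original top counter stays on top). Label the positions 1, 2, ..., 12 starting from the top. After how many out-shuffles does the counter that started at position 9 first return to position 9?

Follow position 9 under repeated out-shuffles:
9 → 6 → 11 → 10 → 8 → 4 → 7 → 2 → 3 → 5 → 9
It first returns after 10 out-shuffles.

10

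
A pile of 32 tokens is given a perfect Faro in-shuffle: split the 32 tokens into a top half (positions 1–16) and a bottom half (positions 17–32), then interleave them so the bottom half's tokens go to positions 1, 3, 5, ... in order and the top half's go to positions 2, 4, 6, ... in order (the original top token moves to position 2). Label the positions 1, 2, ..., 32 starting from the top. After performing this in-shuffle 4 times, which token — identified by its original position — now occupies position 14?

5

Work backwards from position 14, undoing one in-shuffle at a time:
14 ← 7 ← 20 ← 10 ← 5
So the token now at position 14 started at position 5.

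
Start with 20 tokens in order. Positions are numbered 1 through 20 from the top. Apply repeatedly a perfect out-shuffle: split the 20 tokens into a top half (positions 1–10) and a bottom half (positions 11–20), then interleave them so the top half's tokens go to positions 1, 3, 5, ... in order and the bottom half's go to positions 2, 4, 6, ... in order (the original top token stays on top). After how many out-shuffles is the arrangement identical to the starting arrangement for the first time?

The out-shuffle permutes the 20 positions with cycle lengths [1, 1, 18].
Every token is home exactly when every cycle has completed a whole number of laps, i.e. after lcm(1, 18) = 18 out-shuffles.

18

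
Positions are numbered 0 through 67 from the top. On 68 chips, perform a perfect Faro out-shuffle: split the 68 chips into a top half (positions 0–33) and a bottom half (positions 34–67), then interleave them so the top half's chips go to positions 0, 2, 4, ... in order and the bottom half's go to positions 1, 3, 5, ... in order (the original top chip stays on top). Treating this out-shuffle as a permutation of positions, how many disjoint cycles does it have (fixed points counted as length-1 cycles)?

Trace each unvisited position around until it returns:
(0) (1 2 4 8 16 32 ... len 66) (67)
3 cycles in total.

3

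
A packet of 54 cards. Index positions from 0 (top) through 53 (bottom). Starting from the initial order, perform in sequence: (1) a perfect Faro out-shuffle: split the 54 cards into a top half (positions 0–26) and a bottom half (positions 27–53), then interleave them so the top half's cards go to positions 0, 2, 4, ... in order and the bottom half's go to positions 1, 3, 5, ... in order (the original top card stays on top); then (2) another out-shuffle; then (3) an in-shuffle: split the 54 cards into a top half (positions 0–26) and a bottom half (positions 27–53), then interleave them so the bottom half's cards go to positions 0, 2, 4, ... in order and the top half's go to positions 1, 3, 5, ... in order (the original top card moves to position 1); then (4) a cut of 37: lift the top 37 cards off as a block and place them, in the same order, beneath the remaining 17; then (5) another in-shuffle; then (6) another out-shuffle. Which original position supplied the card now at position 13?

Undo the operations in reverse order, starting from position 13:
  undo op 6 (out-shuffle, from bottom half): 13 ← 33
  undo op 5 (in-shuffle, from top half): 33 ← 16
  undo op 4 (cut 37): 16 ← 53
  undo op 3 (in-shuffle, from top half): 53 ← 26
  undo op 2 (out-shuffle, from top half): 26 ← 13
  undo op 1 (out-shuffle, from bottom half): 13 ← 33
So the card at position 13 came from original position 33.

33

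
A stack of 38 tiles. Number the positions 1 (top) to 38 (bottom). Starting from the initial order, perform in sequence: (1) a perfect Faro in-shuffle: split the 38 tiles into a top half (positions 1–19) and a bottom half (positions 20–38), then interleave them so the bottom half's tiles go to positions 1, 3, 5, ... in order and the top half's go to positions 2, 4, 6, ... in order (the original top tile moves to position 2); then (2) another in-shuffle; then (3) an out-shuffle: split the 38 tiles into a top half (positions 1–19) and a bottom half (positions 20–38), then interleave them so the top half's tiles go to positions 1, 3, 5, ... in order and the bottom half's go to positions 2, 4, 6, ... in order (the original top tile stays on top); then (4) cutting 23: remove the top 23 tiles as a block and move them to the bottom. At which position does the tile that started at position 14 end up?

Track the tile from position 14 forward through each operation:
  after op 1 (in-shuffle): 14 → 28
  after op 2 (in-shuffle): 28 → 17
  after op 3 (out-shuffle): 17 → 33
  after op 4 (cut 23): 33 → 10

10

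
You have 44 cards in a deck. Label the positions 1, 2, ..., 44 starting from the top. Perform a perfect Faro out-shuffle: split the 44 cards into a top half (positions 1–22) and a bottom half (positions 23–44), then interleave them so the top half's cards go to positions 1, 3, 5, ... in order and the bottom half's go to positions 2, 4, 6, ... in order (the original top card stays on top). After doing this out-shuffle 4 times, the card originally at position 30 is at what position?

Track the card's position through each out-shuffle:
30 → 16 → 31 → 18 → 35

35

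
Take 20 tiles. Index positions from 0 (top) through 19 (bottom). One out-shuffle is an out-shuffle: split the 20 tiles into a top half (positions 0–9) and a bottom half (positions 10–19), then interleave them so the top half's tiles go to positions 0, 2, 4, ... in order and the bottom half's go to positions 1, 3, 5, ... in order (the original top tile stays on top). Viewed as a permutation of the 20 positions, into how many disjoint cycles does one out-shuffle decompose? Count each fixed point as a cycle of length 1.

3

Trace each unvisited position around until it returns:
(0) (1 2 4 8 16 13 ... len 18) (19)
3 cycles in total.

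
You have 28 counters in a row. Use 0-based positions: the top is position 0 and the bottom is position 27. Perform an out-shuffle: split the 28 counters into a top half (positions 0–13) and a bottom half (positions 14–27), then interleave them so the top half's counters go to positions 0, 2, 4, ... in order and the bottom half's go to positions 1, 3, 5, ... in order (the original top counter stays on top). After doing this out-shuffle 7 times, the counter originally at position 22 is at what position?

8

Track the counter's position through each out-shuffle:
22 → 17 → 7 → 14 → 1 → 2 → 4 → 8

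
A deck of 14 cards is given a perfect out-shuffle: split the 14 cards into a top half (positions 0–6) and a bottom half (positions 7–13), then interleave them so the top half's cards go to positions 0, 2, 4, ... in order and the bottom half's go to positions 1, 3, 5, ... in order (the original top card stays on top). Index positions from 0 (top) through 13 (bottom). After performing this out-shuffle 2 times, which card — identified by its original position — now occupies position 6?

Work backwards from position 6, undoing one out-shuffle at a time:
6 ← 3 ← 8
So the card now at position 6 started at position 8.

8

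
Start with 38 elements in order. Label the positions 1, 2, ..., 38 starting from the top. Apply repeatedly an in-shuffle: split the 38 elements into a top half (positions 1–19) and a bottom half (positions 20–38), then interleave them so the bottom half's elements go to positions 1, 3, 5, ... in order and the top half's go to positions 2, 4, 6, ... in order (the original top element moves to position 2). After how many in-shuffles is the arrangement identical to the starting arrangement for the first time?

The in-shuffle permutes the 38 positions with cycle lengths [2, 12, 12, 12].
Every element is home exactly when every cycle has completed a whole number of laps, i.e. after lcm(2, 12) = 12 in-shuffles.

12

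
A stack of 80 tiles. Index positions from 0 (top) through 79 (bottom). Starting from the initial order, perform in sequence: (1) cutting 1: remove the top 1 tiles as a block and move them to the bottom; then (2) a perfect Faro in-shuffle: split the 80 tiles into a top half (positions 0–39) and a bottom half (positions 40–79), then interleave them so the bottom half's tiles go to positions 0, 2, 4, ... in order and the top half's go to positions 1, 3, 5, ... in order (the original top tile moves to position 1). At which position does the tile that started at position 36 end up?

71

Track the tile from position 36 forward through each operation:
  after op 1 (cut 1): 36 → 35
  after op 2 (in-shuffle): 35 → 71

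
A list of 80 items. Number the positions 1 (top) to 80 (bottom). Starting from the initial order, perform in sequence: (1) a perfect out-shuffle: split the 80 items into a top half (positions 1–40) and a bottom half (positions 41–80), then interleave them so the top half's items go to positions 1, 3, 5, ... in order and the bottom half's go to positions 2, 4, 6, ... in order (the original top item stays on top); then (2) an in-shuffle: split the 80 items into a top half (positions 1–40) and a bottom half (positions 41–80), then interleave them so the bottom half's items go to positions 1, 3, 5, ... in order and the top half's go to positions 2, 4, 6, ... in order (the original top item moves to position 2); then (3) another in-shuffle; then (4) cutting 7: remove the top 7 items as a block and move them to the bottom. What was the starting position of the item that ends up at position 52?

Undo the operations in reverse order, starting from position 52:
  undo op 4 (cut 7): 52 ← 59
  undo op 3 (in-shuffle, from bottom half): 59 ← 70
  undo op 2 (in-shuffle, from top half): 70 ← 35
  undo op 1 (out-shuffle, from top half): 35 ← 18
So the item at position 52 came from original position 18.

18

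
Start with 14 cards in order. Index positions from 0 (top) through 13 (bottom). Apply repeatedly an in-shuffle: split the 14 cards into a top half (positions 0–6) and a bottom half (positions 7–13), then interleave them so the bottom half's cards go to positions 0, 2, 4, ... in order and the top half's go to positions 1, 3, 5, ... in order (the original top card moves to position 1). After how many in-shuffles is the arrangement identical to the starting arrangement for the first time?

The in-shuffle permutes the 14 positions with cycle lengths [2, 4, 4, 4].
Every card is home exactly when every cycle has completed a whole number of laps, i.e. after lcm(2, 4) = 4 in-shuffles.

4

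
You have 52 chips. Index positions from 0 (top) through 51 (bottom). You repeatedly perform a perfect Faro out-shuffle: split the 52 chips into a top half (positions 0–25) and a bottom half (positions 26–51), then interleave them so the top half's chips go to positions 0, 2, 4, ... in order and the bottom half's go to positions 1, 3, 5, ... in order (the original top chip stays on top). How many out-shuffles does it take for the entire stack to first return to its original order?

8

The out-shuffle permutes the 52 positions with cycle lengths [1, 1, 2, 8, 8, 8, 8, 8, 8].
Every chip is home exactly when every cycle has completed a whole number of laps, i.e. after lcm(1, 2, 8) = 8 out-shuffles.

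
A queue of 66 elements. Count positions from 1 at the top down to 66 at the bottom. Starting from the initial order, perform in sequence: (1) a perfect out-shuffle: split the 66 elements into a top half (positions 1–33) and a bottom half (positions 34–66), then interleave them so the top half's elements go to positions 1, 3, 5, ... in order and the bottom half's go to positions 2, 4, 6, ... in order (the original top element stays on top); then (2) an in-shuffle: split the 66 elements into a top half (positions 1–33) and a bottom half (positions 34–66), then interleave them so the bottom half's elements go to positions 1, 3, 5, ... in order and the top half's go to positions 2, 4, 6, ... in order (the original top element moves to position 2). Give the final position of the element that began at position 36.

Track the element from position 36 forward through each operation:
  after op 1 (out-shuffle): 36 → 6
  after op 2 (in-shuffle): 6 → 12

12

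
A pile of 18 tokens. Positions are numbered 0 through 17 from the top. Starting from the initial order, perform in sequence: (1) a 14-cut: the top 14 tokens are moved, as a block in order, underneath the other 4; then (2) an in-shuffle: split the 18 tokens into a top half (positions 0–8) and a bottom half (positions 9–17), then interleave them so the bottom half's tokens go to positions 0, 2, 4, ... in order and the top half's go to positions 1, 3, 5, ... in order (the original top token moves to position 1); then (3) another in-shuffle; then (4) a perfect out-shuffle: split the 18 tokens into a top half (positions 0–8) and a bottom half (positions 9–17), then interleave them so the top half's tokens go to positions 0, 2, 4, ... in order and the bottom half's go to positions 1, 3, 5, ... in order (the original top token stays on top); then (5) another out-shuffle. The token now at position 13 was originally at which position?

Undo the operations in reverse order, starting from position 13:
  undo op 5 (out-shuffle, from bottom half): 13 ← 15
  undo op 4 (out-shuffle, from bottom half): 15 ← 16
  undo op 3 (in-shuffle, from bottom half): 16 ← 17
  undo op 2 (in-shuffle, from top half): 17 ← 8
  undo op 1 (cut 14): 8 ← 4
So the token at position 13 came from original position 4.

4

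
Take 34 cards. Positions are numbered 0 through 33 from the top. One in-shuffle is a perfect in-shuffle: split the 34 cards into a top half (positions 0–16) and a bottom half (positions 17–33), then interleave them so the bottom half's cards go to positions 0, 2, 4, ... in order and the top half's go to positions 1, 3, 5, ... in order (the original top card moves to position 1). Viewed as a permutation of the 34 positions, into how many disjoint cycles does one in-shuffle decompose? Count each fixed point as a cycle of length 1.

5

Trace each unvisited position around until it returns:
(0 1 3 7 15 31 ... len 12) (2 5 11 23 12 25 ... len 12) (4 9 19) (6 13 27 20) (14 29 24)
5 cycles in total.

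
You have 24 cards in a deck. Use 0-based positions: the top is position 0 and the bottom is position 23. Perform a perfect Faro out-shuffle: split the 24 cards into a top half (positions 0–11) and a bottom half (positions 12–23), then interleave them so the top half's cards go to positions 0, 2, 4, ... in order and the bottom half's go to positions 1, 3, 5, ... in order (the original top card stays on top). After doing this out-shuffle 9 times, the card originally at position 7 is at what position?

19

Track the card's position through each out-shuffle:
7 → 14 → 5 → 10 → 20 → 17 → 11 → 22 → 21 → 19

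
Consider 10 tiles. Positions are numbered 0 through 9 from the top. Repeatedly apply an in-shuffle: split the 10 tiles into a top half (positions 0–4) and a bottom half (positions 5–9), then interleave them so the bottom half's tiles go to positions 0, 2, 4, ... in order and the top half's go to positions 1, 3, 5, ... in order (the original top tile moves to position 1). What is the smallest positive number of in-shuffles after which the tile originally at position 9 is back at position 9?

10

Follow position 9 under repeated in-shuffles:
9 → 8 → 6 → 2 → 5 → 0 → 1 → 3 → 7 → 4 → 9
It first returns after 10 in-shuffles.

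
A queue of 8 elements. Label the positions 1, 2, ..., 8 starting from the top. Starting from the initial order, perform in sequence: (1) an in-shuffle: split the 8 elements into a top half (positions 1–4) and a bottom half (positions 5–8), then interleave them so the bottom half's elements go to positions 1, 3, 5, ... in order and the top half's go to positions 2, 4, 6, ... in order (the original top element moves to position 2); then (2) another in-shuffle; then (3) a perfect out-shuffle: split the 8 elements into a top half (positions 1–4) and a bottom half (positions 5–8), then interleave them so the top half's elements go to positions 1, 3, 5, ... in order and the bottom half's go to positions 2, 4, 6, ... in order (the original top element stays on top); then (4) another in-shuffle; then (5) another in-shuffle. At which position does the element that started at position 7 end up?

Track the element from position 7 forward through each operation:
  after op 1 (in-shuffle): 7 → 5
  after op 2 (in-shuffle): 5 → 1
  after op 3 (out-shuffle): 1 → 1
  after op 4 (in-shuffle): 1 → 2
  after op 5 (in-shuffle): 2 → 4

4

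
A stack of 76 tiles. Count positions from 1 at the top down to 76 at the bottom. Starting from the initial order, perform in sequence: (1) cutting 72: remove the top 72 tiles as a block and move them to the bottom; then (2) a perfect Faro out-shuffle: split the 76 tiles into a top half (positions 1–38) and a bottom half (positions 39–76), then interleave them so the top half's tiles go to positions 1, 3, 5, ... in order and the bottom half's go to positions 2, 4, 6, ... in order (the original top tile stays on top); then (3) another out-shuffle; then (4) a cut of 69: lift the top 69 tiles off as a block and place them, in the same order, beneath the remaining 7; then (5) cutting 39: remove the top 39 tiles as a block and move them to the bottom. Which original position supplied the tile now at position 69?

Undo the operations in reverse order, starting from position 69:
  undo op 5 (cut 39): 69 ← 32
  undo op 4 (cut 69): 32 ← 25
  undo op 3 (out-shuffle, from top half): 25 ← 13
  undo op 2 (out-shuffle, from top half): 13 ← 7
  undo op 1 (cut 72): 7 ← 3
So the tile at position 69 came from original position 3.

3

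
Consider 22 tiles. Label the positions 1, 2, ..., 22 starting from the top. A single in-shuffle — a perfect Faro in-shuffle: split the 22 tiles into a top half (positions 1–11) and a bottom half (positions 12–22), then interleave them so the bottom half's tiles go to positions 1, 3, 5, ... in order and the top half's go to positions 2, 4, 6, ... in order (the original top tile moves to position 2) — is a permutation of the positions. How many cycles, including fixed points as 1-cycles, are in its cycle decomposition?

Trace each unvisited position around until it returns:
(1 2 4 8 16 9 ... len 11) (5 10 20 17 11 22 ... len 11)
2 cycles in total.

2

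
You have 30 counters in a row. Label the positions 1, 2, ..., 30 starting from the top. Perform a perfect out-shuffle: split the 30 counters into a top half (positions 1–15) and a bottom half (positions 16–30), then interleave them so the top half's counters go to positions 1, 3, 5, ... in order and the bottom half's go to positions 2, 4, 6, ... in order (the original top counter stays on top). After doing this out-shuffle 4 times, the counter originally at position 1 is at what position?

1

Position 1 is a fixed point of every out-shuffle, so the counter never moves.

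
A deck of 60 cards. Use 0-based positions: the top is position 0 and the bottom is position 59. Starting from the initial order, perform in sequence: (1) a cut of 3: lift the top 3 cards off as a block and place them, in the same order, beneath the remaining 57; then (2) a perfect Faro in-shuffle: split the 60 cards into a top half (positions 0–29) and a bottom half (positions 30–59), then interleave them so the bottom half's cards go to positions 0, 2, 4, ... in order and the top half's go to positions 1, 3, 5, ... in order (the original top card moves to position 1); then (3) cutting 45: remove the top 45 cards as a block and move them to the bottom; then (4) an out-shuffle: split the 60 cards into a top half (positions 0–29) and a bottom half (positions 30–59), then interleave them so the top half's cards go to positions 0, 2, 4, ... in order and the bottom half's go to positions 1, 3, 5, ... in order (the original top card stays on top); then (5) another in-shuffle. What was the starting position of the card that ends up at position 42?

Undo the operations in reverse order, starting from position 42:
  undo op 5 (in-shuffle, from bottom half): 42 ← 51
  undo op 4 (out-shuffle, from bottom half): 51 ← 55
  undo op 3 (cut 45): 55 ← 40
  undo op 2 (in-shuffle, from bottom half): 40 ← 50
  undo op 1 (cut 3): 50 ← 53
So the card at position 42 came from original position 53.

53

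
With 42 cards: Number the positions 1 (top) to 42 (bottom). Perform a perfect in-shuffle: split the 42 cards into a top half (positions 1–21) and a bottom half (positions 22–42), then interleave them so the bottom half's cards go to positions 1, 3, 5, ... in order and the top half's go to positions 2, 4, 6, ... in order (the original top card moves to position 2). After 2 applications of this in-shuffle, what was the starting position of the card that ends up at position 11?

35

Work backwards from position 11, undoing one in-shuffle at a time:
11 ← 27 ← 35
So the card now at position 11 started at position 35.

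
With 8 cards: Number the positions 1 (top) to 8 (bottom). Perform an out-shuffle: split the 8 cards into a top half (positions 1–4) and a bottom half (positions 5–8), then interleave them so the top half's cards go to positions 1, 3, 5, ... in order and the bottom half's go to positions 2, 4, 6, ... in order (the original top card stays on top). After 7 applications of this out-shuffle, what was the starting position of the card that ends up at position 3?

2

Work backwards from position 3, undoing one out-shuffle at a time:
3 ← 2 ← 5 ← 3 ← 2 ← 5 ← 3 ← 2
So the card now at position 3 started at position 2.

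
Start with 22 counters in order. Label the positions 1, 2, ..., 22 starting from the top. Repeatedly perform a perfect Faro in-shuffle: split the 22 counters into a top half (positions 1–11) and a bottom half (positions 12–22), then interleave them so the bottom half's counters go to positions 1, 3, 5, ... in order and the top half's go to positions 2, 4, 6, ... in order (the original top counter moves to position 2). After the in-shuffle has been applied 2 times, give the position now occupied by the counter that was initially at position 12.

2

Track the counter's position through each in-shuffle:
12 → 1 → 2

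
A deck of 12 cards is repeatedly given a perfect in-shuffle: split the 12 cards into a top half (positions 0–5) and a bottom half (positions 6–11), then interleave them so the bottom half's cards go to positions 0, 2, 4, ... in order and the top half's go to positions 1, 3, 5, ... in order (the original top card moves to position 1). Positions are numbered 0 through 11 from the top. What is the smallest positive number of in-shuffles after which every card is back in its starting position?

12

The in-shuffle permutes the 12 positions with cycle lengths [12].
Every card is home exactly when every cycle has completed a whole number of laps, i.e. after lcm(12) = 12 in-shuffles.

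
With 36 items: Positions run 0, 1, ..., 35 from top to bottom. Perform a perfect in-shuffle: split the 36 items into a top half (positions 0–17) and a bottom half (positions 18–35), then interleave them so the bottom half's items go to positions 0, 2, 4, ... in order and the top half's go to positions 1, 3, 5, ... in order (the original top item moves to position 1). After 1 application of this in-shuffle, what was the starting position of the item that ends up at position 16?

26

Work backwards from position 16, undoing one in-shuffle at a time:
16 ← 26
So the item now at position 16 started at position 26.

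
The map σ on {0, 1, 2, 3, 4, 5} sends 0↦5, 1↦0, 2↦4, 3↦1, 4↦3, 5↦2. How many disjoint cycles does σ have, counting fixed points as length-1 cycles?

Cycle decomposition: (0 5 2 4 3 1).
1 cycle.

1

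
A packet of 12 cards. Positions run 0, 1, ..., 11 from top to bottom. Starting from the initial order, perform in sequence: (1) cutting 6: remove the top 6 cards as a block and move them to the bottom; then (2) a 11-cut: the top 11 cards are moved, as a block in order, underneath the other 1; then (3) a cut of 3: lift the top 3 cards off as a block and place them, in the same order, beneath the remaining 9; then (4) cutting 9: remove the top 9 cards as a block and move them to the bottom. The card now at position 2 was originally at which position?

Undo the operations in reverse order, starting from position 2:
  undo op 4 (cut 9): 2 ← 11
  undo op 3 (cut 3): 11 ← 2
  undo op 2 (cut 11): 2 ← 1
  undo op 1 (cut 6): 1 ← 7
So the card at position 2 came from original position 7.

7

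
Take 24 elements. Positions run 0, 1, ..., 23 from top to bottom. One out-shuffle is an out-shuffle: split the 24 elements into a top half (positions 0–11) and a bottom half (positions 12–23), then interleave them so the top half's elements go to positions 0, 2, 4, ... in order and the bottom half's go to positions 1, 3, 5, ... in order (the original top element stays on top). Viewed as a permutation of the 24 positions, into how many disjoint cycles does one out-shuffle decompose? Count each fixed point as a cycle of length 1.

4

Trace each unvisited position around until it returns:
(0) (1 2 4 8 16 9 ... len 11) (5 10 20 17 11 22 ... len 11) (23)
4 cycles in total.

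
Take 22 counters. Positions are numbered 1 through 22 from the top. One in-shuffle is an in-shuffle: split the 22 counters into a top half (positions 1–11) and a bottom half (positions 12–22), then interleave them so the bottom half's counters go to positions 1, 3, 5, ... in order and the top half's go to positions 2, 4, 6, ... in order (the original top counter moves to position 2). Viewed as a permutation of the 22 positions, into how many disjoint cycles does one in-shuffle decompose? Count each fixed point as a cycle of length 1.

2

Trace each unvisited position around until it returns:
(1 2 4 8 16 9 ... len 11) (5 10 20 17 11 22 ... len 11)
2 cycles in total.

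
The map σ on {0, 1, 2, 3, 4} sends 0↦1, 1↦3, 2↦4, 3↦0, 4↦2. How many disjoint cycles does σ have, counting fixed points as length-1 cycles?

Cycle decomposition: (0 1 3) (2 4).
2 cycles.

2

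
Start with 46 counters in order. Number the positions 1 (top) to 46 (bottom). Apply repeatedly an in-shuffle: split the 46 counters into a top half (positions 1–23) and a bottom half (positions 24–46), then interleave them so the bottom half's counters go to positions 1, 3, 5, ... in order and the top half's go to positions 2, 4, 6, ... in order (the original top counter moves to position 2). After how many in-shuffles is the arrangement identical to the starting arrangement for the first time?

23

The in-shuffle permutes the 46 positions with cycle lengths [23, 23].
Every counter is home exactly when every cycle has completed a whole number of laps, i.e. after lcm(23) = 23 in-shuffles.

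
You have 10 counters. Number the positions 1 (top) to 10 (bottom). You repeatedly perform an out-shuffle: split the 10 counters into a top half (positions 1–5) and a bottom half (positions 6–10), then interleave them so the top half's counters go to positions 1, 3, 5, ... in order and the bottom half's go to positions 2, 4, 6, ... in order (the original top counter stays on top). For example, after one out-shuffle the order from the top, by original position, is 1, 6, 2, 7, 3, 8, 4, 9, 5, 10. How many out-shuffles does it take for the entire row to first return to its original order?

6

The out-shuffle permutes the 10 positions with cycle lengths [1, 1, 2, 6].
Every counter is home exactly when every cycle has completed a whole number of laps, i.e. after lcm(1, 2, 6) = 6 out-shuffles.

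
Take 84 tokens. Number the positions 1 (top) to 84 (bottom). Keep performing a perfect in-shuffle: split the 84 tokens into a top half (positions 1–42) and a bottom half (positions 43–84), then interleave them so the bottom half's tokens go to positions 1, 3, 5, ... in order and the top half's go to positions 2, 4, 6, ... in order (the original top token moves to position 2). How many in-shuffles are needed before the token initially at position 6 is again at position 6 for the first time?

Follow position 6 under repeated in-shuffles:
6 → 12 → 24 → 48 → 11 → 22 → 44 → 3 → 6
It first returns after 8 in-shuffles.

8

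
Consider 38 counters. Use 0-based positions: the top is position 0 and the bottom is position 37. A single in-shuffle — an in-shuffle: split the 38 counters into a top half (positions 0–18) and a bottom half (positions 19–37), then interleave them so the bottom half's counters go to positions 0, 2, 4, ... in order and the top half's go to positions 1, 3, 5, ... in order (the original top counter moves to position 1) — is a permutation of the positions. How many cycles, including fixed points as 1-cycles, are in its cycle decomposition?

Trace each unvisited position around until it returns:
(0 1 3 7 15 31 ... len 12) (2 5 11 23 8 17 ... len 12) (6 13 27 16 33 28 ... len 12) (12 25)
4 cycles in total.

4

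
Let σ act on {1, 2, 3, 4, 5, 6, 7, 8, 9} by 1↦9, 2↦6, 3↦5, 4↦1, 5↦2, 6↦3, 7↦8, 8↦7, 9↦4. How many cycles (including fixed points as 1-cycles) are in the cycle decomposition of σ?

Cycle decomposition: (1 9 4) (2 6 3 5) (7 8).
3 cycles.

3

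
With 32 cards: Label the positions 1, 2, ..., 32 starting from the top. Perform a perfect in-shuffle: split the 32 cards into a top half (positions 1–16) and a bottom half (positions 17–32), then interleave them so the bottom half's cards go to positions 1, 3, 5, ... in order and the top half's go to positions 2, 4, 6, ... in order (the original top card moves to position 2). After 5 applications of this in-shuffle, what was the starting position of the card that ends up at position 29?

Work backwards from position 29, undoing one in-shuffle at a time:
29 ← 31 ← 32 ← 16 ← 8 ← 4
So the card now at position 29 started at position 4.

4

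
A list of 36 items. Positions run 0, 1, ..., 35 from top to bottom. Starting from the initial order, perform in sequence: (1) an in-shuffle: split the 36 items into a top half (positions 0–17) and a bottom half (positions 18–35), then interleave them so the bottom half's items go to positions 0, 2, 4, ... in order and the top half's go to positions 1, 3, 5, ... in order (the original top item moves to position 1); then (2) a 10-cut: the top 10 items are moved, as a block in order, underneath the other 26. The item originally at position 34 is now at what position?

22

Track the item from position 34 forward through each operation:
  after op 1 (in-shuffle): 34 → 32
  after op 2 (cut 10): 32 → 22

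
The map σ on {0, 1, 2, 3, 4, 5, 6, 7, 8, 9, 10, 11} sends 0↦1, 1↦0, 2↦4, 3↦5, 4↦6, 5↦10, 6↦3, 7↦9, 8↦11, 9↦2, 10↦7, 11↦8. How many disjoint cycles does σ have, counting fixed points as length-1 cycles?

Cycle decomposition: (0 1) (2 4 6 3 5 10 7 9) (8 11).
3 cycles.

3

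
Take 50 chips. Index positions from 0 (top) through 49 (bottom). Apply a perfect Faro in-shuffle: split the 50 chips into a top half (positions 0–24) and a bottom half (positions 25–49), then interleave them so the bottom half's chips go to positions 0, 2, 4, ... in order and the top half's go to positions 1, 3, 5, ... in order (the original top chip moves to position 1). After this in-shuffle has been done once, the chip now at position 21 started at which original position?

10

Work backwards from position 21, undoing one in-shuffle at a time:
21 ← 10
So the chip now at position 21 started at position 10.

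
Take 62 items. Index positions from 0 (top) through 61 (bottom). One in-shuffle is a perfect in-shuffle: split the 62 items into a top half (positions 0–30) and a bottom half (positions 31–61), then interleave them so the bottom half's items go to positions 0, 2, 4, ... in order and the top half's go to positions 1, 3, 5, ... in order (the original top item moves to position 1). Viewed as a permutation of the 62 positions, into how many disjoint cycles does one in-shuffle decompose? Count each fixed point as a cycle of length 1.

12

Trace each unvisited position around until it returns:
(0 1 3 7 15 31) (2 5 11 23 47 32) (4 9 19 39 16 33) (6 13 27 55 48 34) (8 17 35) (10 21 43 24 49 36) (12 25 51 40 18 37) (14 29 59 56 50 38) ... plus 4 more
12 cycles in total.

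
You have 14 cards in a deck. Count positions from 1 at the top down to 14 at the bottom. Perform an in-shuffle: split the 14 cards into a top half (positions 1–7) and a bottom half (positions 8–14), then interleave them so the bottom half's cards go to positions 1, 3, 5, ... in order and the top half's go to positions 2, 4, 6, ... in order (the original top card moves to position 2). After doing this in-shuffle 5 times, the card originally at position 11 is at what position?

7

Track the card's position through each in-shuffle:
11 → 7 → 14 → 13 → 11 → 7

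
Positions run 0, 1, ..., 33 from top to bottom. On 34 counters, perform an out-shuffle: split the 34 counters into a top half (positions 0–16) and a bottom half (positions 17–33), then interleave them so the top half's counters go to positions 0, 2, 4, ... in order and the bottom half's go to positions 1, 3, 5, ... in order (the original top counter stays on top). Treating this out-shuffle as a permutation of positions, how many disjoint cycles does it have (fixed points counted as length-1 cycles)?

Trace each unvisited position around until it returns:
(0) (1 2 4 8 16 32 31 29 25 17) (3 6 12 24 15 30 27 21 9 18) (5 10 20 7 14 28 23 13 26 19) (11 22) (33)
6 cycles in total.

6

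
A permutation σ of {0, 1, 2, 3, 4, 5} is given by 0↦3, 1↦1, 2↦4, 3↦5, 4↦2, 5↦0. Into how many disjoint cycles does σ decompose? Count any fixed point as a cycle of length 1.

3

Cycle decomposition: (0 3 5) (1) (2 4).
3 cycles.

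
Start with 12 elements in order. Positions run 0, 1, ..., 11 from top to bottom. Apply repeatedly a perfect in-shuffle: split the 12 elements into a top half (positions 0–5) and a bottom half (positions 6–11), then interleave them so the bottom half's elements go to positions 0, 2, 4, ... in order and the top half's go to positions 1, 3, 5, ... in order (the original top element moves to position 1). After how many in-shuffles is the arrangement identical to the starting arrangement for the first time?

The in-shuffle permutes the 12 positions with cycle lengths [12].
Every element is home exactly when every cycle has completed a whole number of laps, i.e. after lcm(12) = 12 in-shuffles.

12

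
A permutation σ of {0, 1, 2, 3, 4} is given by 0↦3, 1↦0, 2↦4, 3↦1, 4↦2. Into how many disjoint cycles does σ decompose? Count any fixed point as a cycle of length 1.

Cycle decomposition: (0 3 1) (2 4).
2 cycles.

2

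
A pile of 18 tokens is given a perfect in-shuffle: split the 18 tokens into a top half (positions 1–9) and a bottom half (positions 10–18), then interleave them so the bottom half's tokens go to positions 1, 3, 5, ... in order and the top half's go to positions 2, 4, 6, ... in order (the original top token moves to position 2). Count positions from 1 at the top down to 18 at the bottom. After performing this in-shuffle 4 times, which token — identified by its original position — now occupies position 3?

18

Work backwards from position 3, undoing one in-shuffle at a time:
3 ← 11 ← 15 ← 17 ← 18
So the token now at position 3 started at position 18.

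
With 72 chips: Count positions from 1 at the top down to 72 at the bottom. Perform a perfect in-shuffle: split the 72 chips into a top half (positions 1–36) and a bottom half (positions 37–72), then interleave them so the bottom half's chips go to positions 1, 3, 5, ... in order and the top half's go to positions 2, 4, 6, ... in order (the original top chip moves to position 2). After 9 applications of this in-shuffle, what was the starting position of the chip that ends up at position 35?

35

Work backwards from position 35, undoing one in-shuffle at a time:
35 ← 54 ← 27 ← 50 ← 25 ← 49 ← 61 ← 67 ← 70 ← 35
So the chip now at position 35 started at position 35.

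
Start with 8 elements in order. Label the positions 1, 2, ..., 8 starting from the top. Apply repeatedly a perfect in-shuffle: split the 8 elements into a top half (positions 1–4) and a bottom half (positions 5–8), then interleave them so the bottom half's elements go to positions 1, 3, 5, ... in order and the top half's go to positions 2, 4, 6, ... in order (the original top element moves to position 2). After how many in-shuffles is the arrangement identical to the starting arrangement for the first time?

6

The in-shuffle permutes the 8 positions with cycle lengths [2, 6].
Every element is home exactly when every cycle has completed a whole number of laps, i.e. after lcm(2, 6) = 6 in-shuffles.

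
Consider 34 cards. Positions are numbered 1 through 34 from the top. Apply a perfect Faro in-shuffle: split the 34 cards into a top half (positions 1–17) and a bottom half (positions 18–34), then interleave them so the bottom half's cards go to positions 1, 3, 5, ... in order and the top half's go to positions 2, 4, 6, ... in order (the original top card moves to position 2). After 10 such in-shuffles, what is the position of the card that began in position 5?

Track the card's position through each in-shuffle:
5 → 10 → 20 → 5 → 10 → 20 → 5 → 10 → 20 → 5 → 10

10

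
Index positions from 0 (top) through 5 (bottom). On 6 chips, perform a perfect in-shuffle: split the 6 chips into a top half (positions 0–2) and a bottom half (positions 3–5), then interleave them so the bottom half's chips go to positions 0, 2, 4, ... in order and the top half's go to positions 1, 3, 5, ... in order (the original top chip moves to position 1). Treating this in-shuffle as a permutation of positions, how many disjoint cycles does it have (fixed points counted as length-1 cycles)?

2

Trace each unvisited position around until it returns:
(0 1 3) (2 5 4)
2 cycles in total.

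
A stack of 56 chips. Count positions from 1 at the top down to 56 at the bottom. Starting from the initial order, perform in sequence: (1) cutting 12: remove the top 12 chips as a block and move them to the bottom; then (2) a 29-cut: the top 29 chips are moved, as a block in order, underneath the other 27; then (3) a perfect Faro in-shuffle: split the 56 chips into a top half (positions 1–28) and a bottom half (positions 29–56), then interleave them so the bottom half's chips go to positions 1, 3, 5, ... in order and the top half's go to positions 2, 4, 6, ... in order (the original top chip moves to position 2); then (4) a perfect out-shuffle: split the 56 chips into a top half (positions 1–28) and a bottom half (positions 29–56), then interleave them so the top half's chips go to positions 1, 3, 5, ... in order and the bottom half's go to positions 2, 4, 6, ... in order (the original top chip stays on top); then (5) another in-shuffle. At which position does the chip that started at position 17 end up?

Track the chip from position 17 forward through each operation:
  after op 1 (cut 12): 17 → 5
  after op 2 (cut 29): 5 → 32
  after op 3 (in-shuffle): 32 → 7
  after op 4 (out-shuffle): 7 → 13
  after op 5 (in-shuffle): 13 → 26

26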